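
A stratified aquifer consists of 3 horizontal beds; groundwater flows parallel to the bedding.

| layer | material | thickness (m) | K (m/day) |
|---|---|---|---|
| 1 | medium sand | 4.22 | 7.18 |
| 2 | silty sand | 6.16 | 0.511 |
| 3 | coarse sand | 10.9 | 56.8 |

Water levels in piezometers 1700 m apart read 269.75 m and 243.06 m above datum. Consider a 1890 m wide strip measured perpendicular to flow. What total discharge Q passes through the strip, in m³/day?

19400

Flow is parallel to layering, so each bed carries its own Darcy discharge and the transmissivities add.
Σ(K_i·b_i) = 7.18×4.22 + 0.511×6.16 + 56.8×10.9 = 652.6 m²/day.
Hydraulic gradient i = (269.75 − 243.06) / 1700 = 26.69 / 1700 = 0.01570.
Q = Σ(K_i·b_i) · W · i = 652.6 × 1890 × 0.01570 = 19364 m³/day.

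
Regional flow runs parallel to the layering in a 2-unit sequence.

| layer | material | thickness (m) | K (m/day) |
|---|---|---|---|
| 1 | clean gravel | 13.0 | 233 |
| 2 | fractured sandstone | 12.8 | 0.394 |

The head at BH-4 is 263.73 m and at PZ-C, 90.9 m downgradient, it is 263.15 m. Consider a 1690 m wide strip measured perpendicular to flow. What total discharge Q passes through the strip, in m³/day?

Flow is parallel to layering, so each bed carries its own Darcy discharge and the transmissivities add.
Σ(K_i·b_i) = 233×13.0 + 0.394×12.8 = 3034 m²/day.
Hydraulic gradient i = (263.73 − 263.15) / 90.9 = 0.58 / 90.9 = 0.006381.
Q = Σ(K_i·b_i) · W · i = 3034 × 1690 × 0.006381 = 32717 m³/day.

32700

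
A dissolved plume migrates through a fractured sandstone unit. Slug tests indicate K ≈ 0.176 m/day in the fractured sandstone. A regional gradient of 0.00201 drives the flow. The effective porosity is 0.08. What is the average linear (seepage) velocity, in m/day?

0.00442

Hydraulic gradient i = 0.00201.
Darcy flux q = K · i = 0.1760 × 0.002010 = 0.0003538 m/day.
Seepage velocity v = q / n_e = 0.0003538 / 0.08 = 0.004422 m/day.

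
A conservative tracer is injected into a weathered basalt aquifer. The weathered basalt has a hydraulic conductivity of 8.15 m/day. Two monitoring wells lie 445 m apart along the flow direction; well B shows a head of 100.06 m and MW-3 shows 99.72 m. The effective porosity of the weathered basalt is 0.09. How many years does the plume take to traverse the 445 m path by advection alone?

17.6

Hydraulic gradient i = (100.06 − 99.72) / 445 = 0.34 / 445 = 0.0007640.
Darcy flux q = K · i = 8.150 × 0.0007640 = 0.006227 m/day.
Seepage velocity v = q / n_e = 0.006227 / 0.09 = 0.06919 m/day.
Travel time t = L / v = 445 / 0.06919 = 6432 days = 17.61 years.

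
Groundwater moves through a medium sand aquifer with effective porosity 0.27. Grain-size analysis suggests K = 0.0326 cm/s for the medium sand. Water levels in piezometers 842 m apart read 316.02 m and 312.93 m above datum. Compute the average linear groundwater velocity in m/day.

0.383

Convert K: 0.0326 cm/s × 864 = 28.17 m/day.
Hydraulic gradient i = (316.02 − 312.93) / 842 = 3.09 / 842 = 0.003670.
Darcy flux q = K · i = 28.17 × 0.003670 = 0.1034 m/day.
Seepage velocity v = q / n_e = 0.1034 / 0.27 = 0.3828 m/day.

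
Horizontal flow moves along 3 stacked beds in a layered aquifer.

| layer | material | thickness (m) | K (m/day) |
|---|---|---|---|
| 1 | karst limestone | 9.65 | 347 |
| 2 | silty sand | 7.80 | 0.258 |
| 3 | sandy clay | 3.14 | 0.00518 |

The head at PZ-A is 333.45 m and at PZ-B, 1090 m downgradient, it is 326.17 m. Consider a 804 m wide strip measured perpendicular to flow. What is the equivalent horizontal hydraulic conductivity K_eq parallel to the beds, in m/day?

163

Flow is parallel to layering, so each bed carries its own Darcy discharge and the transmissivities add.
Σ(K_i·b_i) = 347×9.65 + 0.258×7.80 + 0.00518×3.14 = 3351 m²/day.
Total thickness b = 20.59 m, so K_eq = Σ(K_i·b_i)/b = 162.7 m/day.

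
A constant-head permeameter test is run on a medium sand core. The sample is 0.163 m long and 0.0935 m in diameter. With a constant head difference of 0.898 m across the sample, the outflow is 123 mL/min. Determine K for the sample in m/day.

Cross-sectional area A = π·(d/2)² = π × (0.0935/2)² = 0.006866 m².
Convert discharge: 123 mL/min = 2.050e-06 m³/s.
Darcy's law rearranged: K = Q·L / (A·Δh) = 2.050e-06 × 0.163 / (0.006866 × 0.898) = 5.419e-05 m/s = 4.682 m/day.

4.68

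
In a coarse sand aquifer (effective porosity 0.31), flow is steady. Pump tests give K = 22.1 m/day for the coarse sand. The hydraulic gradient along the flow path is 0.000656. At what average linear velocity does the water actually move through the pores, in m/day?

0.0468

Hydraulic gradient i = 0.000656.
Darcy flux q = K · i = 22.10 × 0.0006560 = 0.01450 m/day.
Seepage velocity v = q / n_e = 0.01450 / 0.31 = 0.04677 m/day.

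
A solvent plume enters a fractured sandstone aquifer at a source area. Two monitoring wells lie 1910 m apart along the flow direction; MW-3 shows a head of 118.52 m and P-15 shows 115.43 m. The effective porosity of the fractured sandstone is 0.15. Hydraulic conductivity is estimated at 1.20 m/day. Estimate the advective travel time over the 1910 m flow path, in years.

Hydraulic gradient i = (118.52 − 115.43) / 1910 = 3.09 / 1910 = 0.001618.
Darcy flux q = K · i = 1.200 × 0.001618 = 0.001941 m/day.
Seepage velocity v = q / n_e = 0.001941 / 0.15 = 0.01294 m/day.
Travel time t = L / v = 1910 / 0.01294 = 1.476e+05 days = 404.0 years.

404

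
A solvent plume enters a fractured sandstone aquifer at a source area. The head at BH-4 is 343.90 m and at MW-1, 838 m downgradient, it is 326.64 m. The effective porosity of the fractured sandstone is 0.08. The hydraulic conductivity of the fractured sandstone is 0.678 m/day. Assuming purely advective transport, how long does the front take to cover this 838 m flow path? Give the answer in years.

Hydraulic gradient i = (343.90 − 326.64) / 838 = 17.26 / 838 = 0.02060.
Darcy flux q = K · i = 0.6780 × 0.02060 = 0.01396 m/day.
Seepage velocity v = q / n_e = 0.01396 / 0.08 = 0.1746 m/day.
Travel time t = L / v = 838 / 0.1746 = 4801 days = 13.14 years.

13.1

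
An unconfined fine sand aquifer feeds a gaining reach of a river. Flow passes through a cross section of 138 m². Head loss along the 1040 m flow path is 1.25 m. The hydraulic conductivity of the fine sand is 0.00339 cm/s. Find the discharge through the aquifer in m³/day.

Convert K: 0.00339 cm/s × 864 = 2.929 m/day.
Hydraulic gradient i = Δh / L = 1.25 / 1040 = 0.001202.
Darcy's law: Q = K · A · i = 2.929 × 138.0 × 0.001202 = 0.4858 m³/day.

0.486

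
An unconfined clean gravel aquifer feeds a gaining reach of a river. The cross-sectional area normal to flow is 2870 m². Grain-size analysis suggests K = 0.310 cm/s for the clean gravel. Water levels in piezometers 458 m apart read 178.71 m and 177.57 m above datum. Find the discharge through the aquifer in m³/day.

1910

Convert K: 0.310 cm/s × 864 = 267.8 m/day.
Hydraulic gradient i = (178.71 − 177.57) / 458 = 1.14 / 458 = 0.002489.
Darcy's law: Q = K · A · i = 267.8 × 2870 × 0.002489 = 1913 m³/day.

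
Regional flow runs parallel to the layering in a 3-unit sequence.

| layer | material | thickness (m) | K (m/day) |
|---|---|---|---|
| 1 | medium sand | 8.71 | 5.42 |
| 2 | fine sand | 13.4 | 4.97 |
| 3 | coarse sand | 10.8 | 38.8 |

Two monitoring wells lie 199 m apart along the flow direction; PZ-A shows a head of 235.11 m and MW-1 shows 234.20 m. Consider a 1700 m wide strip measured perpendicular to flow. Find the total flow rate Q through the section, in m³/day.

Flow is parallel to layering, so each bed carries its own Darcy discharge and the transmissivities add.
Σ(K_i·b_i) = 5.42×8.71 + 4.97×13.4 + 38.8×10.8 = 532.8 m²/day.
Hydraulic gradient i = (235.11 − 234.20) / 199 = 0.91 / 199 = 0.004573.
Q = Σ(K_i·b_i) · W · i = 532.8 × 1700 × 0.004573 = 4142 m³/day.

4140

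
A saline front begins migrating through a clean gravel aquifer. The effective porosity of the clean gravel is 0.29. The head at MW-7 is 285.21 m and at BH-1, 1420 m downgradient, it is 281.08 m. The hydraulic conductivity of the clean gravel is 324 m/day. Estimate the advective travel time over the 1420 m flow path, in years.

Hydraulic gradient i = (285.21 − 281.08) / 1420 = 4.13 / 1420 = 0.002908.
Darcy flux q = K · i = 324.0 × 0.002908 = 0.9423 m/day.
Seepage velocity v = q / n_e = 0.9423 / 0.29 = 3.249 m/day.
Travel time t = L / v = 1420 / 3.249 = 437.0 days = 1.196 years.

1.20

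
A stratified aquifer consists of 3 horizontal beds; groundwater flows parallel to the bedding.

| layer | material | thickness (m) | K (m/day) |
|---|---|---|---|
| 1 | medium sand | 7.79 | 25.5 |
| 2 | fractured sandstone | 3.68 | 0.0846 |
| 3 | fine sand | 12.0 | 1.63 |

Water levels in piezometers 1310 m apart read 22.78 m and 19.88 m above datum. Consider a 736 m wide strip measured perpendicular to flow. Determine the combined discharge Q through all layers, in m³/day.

356

Flow is parallel to layering, so each bed carries its own Darcy discharge and the transmissivities add.
Σ(K_i·b_i) = 25.5×7.79 + 0.0846×3.68 + 1.63×12.0 = 218.5 m²/day.
Hydraulic gradient i = (22.78 − 19.88) / 1310 = 2.9 / 1310 = 0.002214.
Q = Σ(K_i·b_i) · W · i = 218.5 × 736 × 0.002214 = 356.0 m³/day.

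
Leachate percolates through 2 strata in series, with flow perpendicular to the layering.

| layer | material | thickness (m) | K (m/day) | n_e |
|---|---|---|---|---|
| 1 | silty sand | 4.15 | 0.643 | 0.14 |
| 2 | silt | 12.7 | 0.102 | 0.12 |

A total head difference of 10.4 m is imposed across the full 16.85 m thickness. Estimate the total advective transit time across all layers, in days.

26.5

With flow normal to the layers, continuity requires the same specific discharge q through every layer.
Σ(b_i/K_i) = 4.15/0.643 + 12.7/0.102 = 131.0 d.
q = Δh / Σ(b_i/K_i) = 10.4 / 131.0 = 0.07941 m/day.
In each layer the seepage velocity is v_i = q/n_i, so the layer transit time is t_i = b_i·n_i / q:
  layer 1 (silty sand): t_1 = 4.15 × 0.14 / 0.07941 = 7.316 d
  layer 2 (silt): t_2 = 12.7 × 0.12 / 0.07941 = 19.19 d
Total t = Σ t_i = 26.51 days.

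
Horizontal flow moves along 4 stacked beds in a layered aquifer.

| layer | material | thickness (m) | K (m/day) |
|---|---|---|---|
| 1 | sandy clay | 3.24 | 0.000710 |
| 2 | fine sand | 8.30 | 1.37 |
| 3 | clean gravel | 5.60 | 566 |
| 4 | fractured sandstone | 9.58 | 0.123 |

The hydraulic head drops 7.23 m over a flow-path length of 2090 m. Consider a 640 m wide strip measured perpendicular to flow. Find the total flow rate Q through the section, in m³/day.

Flow is parallel to layering, so each bed carries its own Darcy discharge and the transmissivities add.
Σ(K_i·b_i) = 0.000710×3.24 + 1.37×8.30 + 566×5.60 + 0.123×9.58 = 3182 m²/day.
Hydraulic gradient i = Δh / L = 7.23 / 2090 = 0.003459.
Q = Σ(K_i·b_i) · W · i = 3182 × 640 × 0.003459 = 7045 m³/day.

7050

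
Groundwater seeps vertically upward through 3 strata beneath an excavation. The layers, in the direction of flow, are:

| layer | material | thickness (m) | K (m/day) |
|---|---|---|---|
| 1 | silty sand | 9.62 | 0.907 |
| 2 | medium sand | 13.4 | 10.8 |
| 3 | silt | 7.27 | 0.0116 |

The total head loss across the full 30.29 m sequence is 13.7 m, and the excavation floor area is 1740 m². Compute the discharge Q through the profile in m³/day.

Flow is perpendicular to layering, so the layers act in series and the equivalent K is the thickness-weighted harmonic mean.
Total thickness L = 9.62 + 13.4 + 7.27 = 30.29 m.
Σ(b_i/K_i) = 9.62/0.907 + 13.4/10.8 + 7.27/0.0116 = 638.6 d.
K_eq = L / Σ(b_i/K_i) = 30.29 / 638.6 = 0.04743 m/day.
Q = K_eq · A · (Δh/L) = 0.04743 × 1740 × (13.7/30.29) = 37.33 m³/day.

37.3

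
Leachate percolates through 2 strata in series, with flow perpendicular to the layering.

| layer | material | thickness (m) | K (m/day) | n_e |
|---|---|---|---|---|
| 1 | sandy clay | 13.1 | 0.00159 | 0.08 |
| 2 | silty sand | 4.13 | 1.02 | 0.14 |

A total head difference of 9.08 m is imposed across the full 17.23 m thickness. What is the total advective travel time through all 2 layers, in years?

With flow normal to the layers, continuity requires the same specific discharge q through every layer.
Σ(b_i/K_i) = 13.1/0.00159 + 4.13/1.02 = 8243 d.
q = Δh / Σ(b_i/K_i) = 9.08 / 8243 = 0.001102 m/day.
In each layer the seepage velocity is v_i = q/n_i, so the layer transit time is t_i = b_i·n_i / q:
  layer 1 (sandy clay): t_1 = 13.1 × 0.08 / 0.001102 = 951.4 d
  layer 2 (silty sand): t_2 = 4.13 × 0.14 / 0.001102 = 524.9 d
Total t = Σ t_i = 1476 days = 4.042 years.

4.04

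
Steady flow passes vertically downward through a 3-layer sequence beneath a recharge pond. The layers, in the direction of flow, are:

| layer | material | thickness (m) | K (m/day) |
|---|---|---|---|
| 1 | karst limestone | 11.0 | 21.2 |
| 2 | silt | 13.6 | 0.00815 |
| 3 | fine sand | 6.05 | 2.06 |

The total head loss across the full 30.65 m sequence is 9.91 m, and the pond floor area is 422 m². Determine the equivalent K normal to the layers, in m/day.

Flow is perpendicular to layering, so the layers act in series and the equivalent K is the thickness-weighted harmonic mean.
Total thickness L = 11.0 + 13.6 + 6.05 = 30.65 m.
Σ(b_i/K_i) = 11.0/21.2 + 13.6/0.00815 + 6.05/2.06 = 1672 d.
K_eq = L / Σ(b_i/K_i) = 30.65 / 1672 = 0.01833 m/day.

0.0183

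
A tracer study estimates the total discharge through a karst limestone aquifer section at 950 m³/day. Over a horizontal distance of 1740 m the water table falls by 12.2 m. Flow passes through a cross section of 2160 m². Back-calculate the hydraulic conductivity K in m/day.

62.7

Hydraulic gradient i = Δh / L = 12.2 / 1740 = 0.007011.
From Q = K·A·i, K = Q / (A·i) = 950 / (2160 × 0.007011) = 62.73 m/day.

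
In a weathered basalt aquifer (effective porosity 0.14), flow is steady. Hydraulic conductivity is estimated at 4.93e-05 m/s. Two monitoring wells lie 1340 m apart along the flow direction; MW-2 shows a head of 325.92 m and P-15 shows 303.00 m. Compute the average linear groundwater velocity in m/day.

0.520

Convert K: 4.93e-05 m/s × 86400 = 4.260 m/day.
Hydraulic gradient i = (325.92 − 303.00) / 1340 = 22.92 / 1340 = 0.01710.
Darcy flux q = K · i = 4.260 × 0.01710 = 0.07286 m/day.
Seepage velocity v = q / n_e = 0.07286 / 0.14 = 0.5204 m/day.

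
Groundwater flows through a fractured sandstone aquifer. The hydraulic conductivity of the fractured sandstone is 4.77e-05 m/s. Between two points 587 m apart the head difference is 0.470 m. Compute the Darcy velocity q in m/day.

Convert K: 4.77e-05 m/s × 86400 = 4.121 m/day.
Hydraulic gradient i = Δh / L = 0.470 / 587 = 0.0008007.
Specific discharge q = K · i = 4.121 × 0.0008007 = 0.003300 m/day.

0.00330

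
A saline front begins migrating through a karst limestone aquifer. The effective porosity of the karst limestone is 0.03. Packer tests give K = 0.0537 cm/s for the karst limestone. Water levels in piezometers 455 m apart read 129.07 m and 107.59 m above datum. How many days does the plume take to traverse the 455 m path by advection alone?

6.23

Convert K: 0.0537 cm/s × 864 = 46.40 m/day.
Hydraulic gradient i = (129.07 − 107.59) / 455 = 21.48 / 455 = 0.04721.
Darcy flux q = K · i = 46.40 × 0.04721 = 2.190 m/day.
Seepage velocity v = q / n_e = 2.190 / 0.03 = 73.01 m/day.
Travel time t = L / v = 455 / 73.01 = 6.232 days.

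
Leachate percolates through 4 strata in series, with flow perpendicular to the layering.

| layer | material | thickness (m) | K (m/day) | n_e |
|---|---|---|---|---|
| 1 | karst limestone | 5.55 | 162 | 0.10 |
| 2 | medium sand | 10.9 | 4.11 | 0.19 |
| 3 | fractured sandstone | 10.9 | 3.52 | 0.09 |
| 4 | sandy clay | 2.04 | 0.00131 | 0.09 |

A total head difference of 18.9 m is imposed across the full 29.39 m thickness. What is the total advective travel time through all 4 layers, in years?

0.858

With flow normal to the layers, continuity requires the same specific discharge q through every layer.
Σ(b_i/K_i) = 5.55/162 + 10.9/4.11 + 10.9/3.52 + 2.04/0.00131 = 1563 d.
q = Δh / Σ(b_i/K_i) = 18.9 / 1563 = 0.01209 m/day.
In each layer the seepage velocity is v_i = q/n_i, so the layer transit time is t_i = b_i·n_i / q:
  layer 1 (karst limestone): t_1 = 5.55 × 0.10 / 0.01209 = 45.90 d
  layer 2 (medium sand): t_2 = 10.9 × 0.19 / 0.01209 = 171.3 d
  layer 3 (fractured sandstone): t_3 = 10.9 × 0.09 / 0.01209 = 81.13 d
  layer 4 (sandy clay): t_4 = 2.04 × 0.09 / 0.01209 = 15.18 d
Total t = Σ t_i = 313.5 days = 0.8583 years.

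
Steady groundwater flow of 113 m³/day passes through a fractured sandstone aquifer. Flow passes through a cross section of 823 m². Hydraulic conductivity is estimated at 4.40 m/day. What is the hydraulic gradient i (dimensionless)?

0.0312

From Q = K·A·i, i = Q / (K·A) = 113 / (4.400 × 823.0) = 0.03121.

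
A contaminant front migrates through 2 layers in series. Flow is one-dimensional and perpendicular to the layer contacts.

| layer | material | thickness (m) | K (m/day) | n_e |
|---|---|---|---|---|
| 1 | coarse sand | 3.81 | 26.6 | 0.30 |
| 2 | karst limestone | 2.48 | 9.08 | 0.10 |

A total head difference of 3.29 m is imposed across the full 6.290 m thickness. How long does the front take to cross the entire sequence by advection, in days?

With flow normal to the layers, continuity requires the same specific discharge q through every layer.
Σ(b_i/K_i) = 3.81/26.6 + 2.48/9.08 = 0.4164 d.
q = Δh / Σ(b_i/K_i) = 3.29 / 0.4164 = 7.902 m/day.
In each layer the seepage velocity is v_i = q/n_i, so the layer transit time is t_i = b_i·n_i / q:
  layer 1 (coarse sand): t_1 = 3.81 × 0.30 / 7.902 = 0.1447 d
  layer 2 (karst limestone): t_2 = 2.48 × 0.10 / 7.902 = 0.03139 d
Total t = Σ t_i = 0.1760 days.

0.176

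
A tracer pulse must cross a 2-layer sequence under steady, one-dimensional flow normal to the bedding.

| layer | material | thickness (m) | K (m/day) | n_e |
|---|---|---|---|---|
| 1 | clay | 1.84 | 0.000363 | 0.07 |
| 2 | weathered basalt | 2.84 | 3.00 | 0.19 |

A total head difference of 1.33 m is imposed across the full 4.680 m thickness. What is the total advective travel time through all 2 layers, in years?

With flow normal to the layers, continuity requires the same specific discharge q through every layer.
Σ(b_i/K_i) = 1.84/0.000363 + 2.84/3.00 = 5070 d.
q = Δh / Σ(b_i/K_i) = 1.33 / 5070 = 0.0002623 m/day.
In each layer the seepage velocity is v_i = q/n_i, so the layer transit time is t_i = b_i·n_i / q:
  layer 1 (clay): t_1 = 1.84 × 0.07 / 0.0002623 = 491.0 d
  layer 2 (weathered basalt): t_2 = 2.84 × 0.19 / 0.0002623 = 2057 d
Total t = Σ t_i = 2548 days = 6.976 years.

6.98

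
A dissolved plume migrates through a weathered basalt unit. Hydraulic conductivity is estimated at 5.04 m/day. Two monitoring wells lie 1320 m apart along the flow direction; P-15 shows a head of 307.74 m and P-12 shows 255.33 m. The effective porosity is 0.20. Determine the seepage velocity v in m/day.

1.00

Hydraulic gradient i = (307.74 − 255.33) / 1320 = 52.41 / 1320 = 0.03970.
Darcy flux q = K · i = 5.040 × 0.03970 = 0.2001 m/day.
Seepage velocity v = q / n_e = 0.2001 / 0.20 = 1.001 m/day.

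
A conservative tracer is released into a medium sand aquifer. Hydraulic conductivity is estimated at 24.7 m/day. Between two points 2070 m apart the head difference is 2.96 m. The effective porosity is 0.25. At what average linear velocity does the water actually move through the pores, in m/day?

Hydraulic gradient i = Δh / L = 2.96 / 2070 = 0.001430.
Darcy flux q = K · i = 24.70 × 0.001430 = 0.03532 m/day.
Seepage velocity v = q / n_e = 0.03532 / 0.25 = 0.1413 m/day.

0.141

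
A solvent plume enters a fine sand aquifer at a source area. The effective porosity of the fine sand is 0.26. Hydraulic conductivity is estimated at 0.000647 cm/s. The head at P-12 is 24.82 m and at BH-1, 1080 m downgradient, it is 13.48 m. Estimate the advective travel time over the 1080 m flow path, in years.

131

Convert K: 0.000647 cm/s × 864 = 0.5590 m/day.
Hydraulic gradient i = (24.82 − 13.48) / 1080 = 11.34 / 1080 = 0.01050.
Darcy flux q = K · i = 0.5590 × 0.01050 = 0.005870 m/day.
Seepage velocity v = q / n_e = 0.005870 / 0.26 = 0.02258 m/day.
Travel time t = L / v = 1080 / 0.02258 = 47840 days = 131.0 years.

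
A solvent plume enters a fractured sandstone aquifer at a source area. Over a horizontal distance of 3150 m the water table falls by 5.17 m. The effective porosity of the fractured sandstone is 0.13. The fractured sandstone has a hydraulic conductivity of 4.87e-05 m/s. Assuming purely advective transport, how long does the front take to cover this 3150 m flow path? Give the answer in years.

Convert K: 4.87e-05 m/s × 86400 = 4.208 m/day.
Hydraulic gradient i = Δh / L = 5.17 / 3150 = 0.001641.
Darcy flux q = K · i = 4.208 × 0.001641 = 0.006906 m/day.
Seepage velocity v = q / n_e = 0.006906 / 0.13 = 0.05312 m/day.
Travel time t = L / v = 3150 / 0.05312 = 59297 days = 162.3 years.

162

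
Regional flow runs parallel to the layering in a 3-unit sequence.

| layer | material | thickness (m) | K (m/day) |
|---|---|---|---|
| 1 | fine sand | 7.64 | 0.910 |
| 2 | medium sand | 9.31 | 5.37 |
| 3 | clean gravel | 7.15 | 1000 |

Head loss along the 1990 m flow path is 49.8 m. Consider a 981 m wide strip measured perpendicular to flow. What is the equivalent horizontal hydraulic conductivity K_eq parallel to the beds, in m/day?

299

Flow is parallel to layering, so each bed carries its own Darcy discharge and the transmissivities add.
Σ(K_i·b_i) = 0.910×7.64 + 5.37×9.31 + 1000×7.15 = 7207 m²/day.
Total thickness b = 24.10 m, so K_eq = Σ(K_i·b_i)/b = 299.0 m/day.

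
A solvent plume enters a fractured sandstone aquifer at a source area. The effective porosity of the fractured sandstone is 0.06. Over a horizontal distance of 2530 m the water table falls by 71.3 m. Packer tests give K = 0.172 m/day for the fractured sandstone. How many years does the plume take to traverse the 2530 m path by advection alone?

Hydraulic gradient i = Δh / L = 71.3 / 2530 = 0.02818.
Darcy flux q = K · i = 0.1720 × 0.02818 = 0.004847 m/day.
Seepage velocity v = q / n_e = 0.004847 / 0.06 = 0.08079 m/day.
Travel time t = L / v = 2530 / 0.08079 = 31317 days = 85.74 years.

85.7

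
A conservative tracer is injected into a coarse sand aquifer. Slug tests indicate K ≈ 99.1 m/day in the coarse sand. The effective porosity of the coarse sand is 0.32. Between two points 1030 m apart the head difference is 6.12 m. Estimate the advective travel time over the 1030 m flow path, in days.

Hydraulic gradient i = Δh / L = 6.12 / 1030 = 0.005942.
Darcy flux q = K · i = 99.10 × 0.005942 = 0.5888 m/day.
Seepage velocity v = q / n_e = 0.5888 / 0.32 = 1.840 m/day.
Travel time t = L / v = 1030 / 1.840 = 559.8 days.

560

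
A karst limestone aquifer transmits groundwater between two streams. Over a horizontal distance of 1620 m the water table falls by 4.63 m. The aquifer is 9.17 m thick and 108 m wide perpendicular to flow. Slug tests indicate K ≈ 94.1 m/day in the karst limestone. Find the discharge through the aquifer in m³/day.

Cross-sectional area A = 108 × 9.17 = 990.4 m².
Hydraulic gradient i = Δh / L = 4.63 / 1620 = 0.002858.
Darcy's law: Q = K · A · i = 94.10 × 990.4 × 0.002858 = 266.3 m³/day.

266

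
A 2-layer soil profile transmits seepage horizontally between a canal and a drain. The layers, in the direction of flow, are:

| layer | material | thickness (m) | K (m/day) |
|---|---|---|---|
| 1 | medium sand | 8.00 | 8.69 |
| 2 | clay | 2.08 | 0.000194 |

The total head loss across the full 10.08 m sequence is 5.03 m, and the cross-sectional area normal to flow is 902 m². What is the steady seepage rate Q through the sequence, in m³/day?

Flow is perpendicular to layering, so the layers act in series and the equivalent K is the thickness-weighted harmonic mean.
Total thickness L = 8.00 + 2.08 = 10.08 m.
Σ(b_i/K_i) = 8.00/8.69 + 2.08/0.000194 = 10723 d.
K_eq = L / Σ(b_i/K_i) = 10.08 / 10723 = 0.0009401 m/day.
Q = K_eq · A · (Δh/L) = 0.0009401 × 902 × (5.03/10.08) = 0.4231 m³/day.

0.423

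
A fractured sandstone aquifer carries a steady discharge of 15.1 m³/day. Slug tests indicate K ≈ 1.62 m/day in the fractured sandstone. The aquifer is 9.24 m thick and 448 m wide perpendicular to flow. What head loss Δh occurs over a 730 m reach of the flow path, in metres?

Cross-sectional area A = 448 × 9.24 = 4140 m².
From Q = K·A·i, i = Q / (K·A) = 15.1 / (1.620 × 4140) = 0.002252.
Head loss Δh = i · L = 0.002252 × 730 = 1.644 m.

1.64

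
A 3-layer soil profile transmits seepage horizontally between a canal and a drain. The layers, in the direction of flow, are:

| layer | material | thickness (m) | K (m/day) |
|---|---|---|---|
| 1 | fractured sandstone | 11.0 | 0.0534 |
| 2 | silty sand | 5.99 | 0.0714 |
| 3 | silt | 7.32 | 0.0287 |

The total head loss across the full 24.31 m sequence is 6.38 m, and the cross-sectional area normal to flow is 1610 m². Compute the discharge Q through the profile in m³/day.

Flow is perpendicular to layering, so the layers act in series and the equivalent K is the thickness-weighted harmonic mean.
Total thickness L = 11.0 + 5.99 + 7.32 = 24.31 m.
Σ(b_i/K_i) = 11.0/0.0534 + 5.99/0.0714 + 7.32/0.0287 = 544.9 d.
K_eq = L / Σ(b_i/K_i) = 24.31 / 544.9 = 0.04461 m/day.
Q = K_eq · A · (Δh/L) = 0.04461 × 1610 × (6.38/24.31) = 18.85 m³/day.

18.8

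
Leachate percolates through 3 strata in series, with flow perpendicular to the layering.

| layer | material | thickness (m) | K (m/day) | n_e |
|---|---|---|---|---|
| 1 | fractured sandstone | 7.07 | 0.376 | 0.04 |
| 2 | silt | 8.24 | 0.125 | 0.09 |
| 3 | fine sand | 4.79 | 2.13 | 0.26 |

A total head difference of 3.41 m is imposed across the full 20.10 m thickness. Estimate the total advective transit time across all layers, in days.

With flow normal to the layers, continuity requires the same specific discharge q through every layer.
Σ(b_i/K_i) = 7.07/0.376 + 8.24/0.125 + 4.79/2.13 = 86.97 d.
q = Δh / Σ(b_i/K_i) = 3.41 / 86.97 = 0.03921 m/day.
In each layer the seepage velocity is v_i = q/n_i, so the layer transit time is t_i = b_i·n_i / q:
  layer 1 (fractured sandstone): t_1 = 7.07 × 0.04 / 0.03921 = 7.213 d
  layer 2 (silt): t_2 = 8.24 × 0.09 / 0.03921 = 18.91 d
  layer 3 (fine sand): t_3 = 4.79 × 0.26 / 0.03921 = 31.76 d
Total t = Σ t_i = 57.89 days.

57.9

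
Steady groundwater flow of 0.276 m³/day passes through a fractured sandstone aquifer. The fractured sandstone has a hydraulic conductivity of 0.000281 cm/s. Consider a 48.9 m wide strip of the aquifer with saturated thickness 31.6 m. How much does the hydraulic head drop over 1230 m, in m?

0.905

Convert K: 0.000281 cm/s × 864 = 0.2428 m/day.
Cross-sectional area A = 48.9 × 31.6 = 1545 m².
From Q = K·A·i, i = Q / (K·A) = 0.276 / (0.2428 × 1545) = 0.0007357.
Head loss Δh = i · L = 0.0007357 × 1230 = 0.9049 m.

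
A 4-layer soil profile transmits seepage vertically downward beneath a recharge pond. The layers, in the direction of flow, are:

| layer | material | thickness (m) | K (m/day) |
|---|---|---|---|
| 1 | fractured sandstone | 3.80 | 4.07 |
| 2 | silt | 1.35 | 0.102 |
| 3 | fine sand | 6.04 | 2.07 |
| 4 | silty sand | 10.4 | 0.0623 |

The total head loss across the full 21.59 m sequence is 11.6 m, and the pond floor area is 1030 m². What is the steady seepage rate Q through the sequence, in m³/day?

Flow is perpendicular to layering, so the layers act in series and the equivalent K is the thickness-weighted harmonic mean.
Total thickness L = 3.80 + 1.35 + 6.04 + 10.4 = 21.59 m.
Σ(b_i/K_i) = 3.80/4.07 + 1.35/0.102 + 6.04/2.07 + 10.4/0.0623 = 184.0 d.
K_eq = L / Σ(b_i/K_i) = 21.59 / 184.0 = 0.1173 m/day.
Q = K_eq · A · (Δh/L) = 0.1173 × 1030 × (11.6/21.59) = 64.93 m³/day.

64.9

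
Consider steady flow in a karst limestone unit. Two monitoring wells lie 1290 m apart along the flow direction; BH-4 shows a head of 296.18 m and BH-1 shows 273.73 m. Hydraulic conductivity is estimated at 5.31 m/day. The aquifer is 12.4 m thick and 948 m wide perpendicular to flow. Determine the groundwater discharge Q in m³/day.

Cross-sectional area A = 948 × 12.4 = 11755 m².
Hydraulic gradient i = (296.18 − 273.73) / 1290 = 22.45 / 1290 = 0.01740.
Darcy's law: Q = K · A · i = 5.310 × 11755 × 0.01740 = 1086 m³/day.

1090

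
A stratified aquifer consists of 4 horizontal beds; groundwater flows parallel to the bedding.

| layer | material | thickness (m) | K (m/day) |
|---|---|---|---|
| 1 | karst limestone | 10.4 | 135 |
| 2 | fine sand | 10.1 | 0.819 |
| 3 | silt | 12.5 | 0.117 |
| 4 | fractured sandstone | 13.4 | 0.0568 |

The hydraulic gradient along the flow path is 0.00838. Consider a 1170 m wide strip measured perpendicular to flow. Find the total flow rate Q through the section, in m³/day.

Flow is parallel to layering, so each bed carries its own Darcy discharge and the transmissivities add.
Σ(K_i·b_i) = 135×10.4 + 0.819×10.1 + 0.117×12.5 + 0.0568×13.4 = 1414 m²/day.
Hydraulic gradient i = 0.00838.
Q = Σ(K_i·b_i) · W · i = 1414 × 1170 × 0.008380 = 13869 m³/day.

13900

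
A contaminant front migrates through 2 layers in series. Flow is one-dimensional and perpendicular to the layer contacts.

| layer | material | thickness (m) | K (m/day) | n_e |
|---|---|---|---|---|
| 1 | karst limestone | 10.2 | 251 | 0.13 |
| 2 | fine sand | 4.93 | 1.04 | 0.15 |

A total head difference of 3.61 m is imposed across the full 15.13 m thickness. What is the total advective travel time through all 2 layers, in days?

With flow normal to the layers, continuity requires the same specific discharge q through every layer.
Σ(b_i/K_i) = 10.2/251 + 4.93/1.04 = 4.781 d.
q = Δh / Σ(b_i/K_i) = 3.61 / 4.781 = 0.7551 m/day.
In each layer the seepage velocity is v_i = q/n_i, so the layer transit time is t_i = b_i·n_i / q:
  layer 1 (karst limestone): t_1 = 10.2 × 0.13 / 0.7551 = 1.756 d
  layer 2 (fine sand): t_2 = 4.93 × 0.15 / 0.7551 = 0.9794 d
Total t = Σ t_i = 2.736 days.

2.74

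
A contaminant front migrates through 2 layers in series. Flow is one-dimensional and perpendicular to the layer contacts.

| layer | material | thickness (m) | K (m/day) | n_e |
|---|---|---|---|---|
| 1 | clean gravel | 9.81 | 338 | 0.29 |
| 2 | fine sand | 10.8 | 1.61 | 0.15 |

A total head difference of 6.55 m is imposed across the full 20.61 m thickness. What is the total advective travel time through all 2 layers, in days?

With flow normal to the layers, continuity requires the same specific discharge q through every layer.
Σ(b_i/K_i) = 9.81/338 + 10.8/1.61 = 6.737 d.
q = Δh / Σ(b_i/K_i) = 6.55 / 6.737 = 0.9722 m/day.
In each layer the seepage velocity is v_i = q/n_i, so the layer transit time is t_i = b_i·n_i / q:
  layer 1 (clean gravel): t_1 = 9.81 × 0.29 / 0.9722 = 2.926 d
  layer 2 (fine sand): t_2 = 10.8 × 0.15 / 0.9722 = 1.666 d
Total t = Σ t_i = 4.592 days.

4.59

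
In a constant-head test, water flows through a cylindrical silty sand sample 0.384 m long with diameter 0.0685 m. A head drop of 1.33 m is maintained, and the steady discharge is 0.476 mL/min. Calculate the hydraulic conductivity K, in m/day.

0.0537

Cross-sectional area A = π·(d/2)² = π × (0.0685/2)² = 0.003685 m².
Convert discharge: 0.476 mL/min = 7.933e-09 m³/s.
Darcy's law rearranged: K = Q·L / (A·Δh) = 7.933e-09 × 0.384 / (0.003685 × 1.33) = 6.215e-07 m/s = 0.05370 m/day.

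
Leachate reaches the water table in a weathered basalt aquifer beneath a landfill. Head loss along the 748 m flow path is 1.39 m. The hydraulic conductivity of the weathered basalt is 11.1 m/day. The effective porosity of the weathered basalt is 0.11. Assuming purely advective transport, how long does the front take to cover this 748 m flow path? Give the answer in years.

Hydraulic gradient i = Δh / L = 1.39 / 748 = 0.001858.
Darcy flux q = K · i = 11.10 × 0.001858 = 0.02063 m/day.
Seepage velocity v = q / n_e = 0.02063 / 0.11 = 0.1875 m/day.
Travel time t = L / v = 748 / 0.1875 = 3989 days = 10.92 years.

10.9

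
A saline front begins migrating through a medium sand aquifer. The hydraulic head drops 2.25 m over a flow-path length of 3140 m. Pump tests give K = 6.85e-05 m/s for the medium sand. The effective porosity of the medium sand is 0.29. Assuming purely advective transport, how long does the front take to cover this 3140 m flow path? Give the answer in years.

588

Convert K: 6.85e-05 m/s × 86400 = 5.918 m/day.
Hydraulic gradient i = Δh / L = 2.25 / 3140 = 0.0007166.
Darcy flux q = K · i = 5.918 × 0.0007166 = 0.004241 m/day.
Seepage velocity v = q / n_e = 0.004241 / 0.29 = 0.01462 m/day.
Travel time t = L / v = 3140 / 0.01462 = 2.147e+05 days = 587.9 years.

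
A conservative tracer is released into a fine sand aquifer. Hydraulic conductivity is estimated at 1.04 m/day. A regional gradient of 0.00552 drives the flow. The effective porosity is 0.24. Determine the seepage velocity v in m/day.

Hydraulic gradient i = 0.00552.
Darcy flux q = K · i = 1.040 × 0.005520 = 0.005741 m/day.
Seepage velocity v = q / n_e = 0.005741 / 0.24 = 0.02392 m/day.

0.0239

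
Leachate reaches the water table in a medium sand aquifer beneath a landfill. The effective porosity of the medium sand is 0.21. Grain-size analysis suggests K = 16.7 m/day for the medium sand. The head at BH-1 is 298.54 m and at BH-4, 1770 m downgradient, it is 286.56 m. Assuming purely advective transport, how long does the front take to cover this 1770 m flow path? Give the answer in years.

9.00

Hydraulic gradient i = (298.54 − 286.56) / 1770 = 11.98 / 1770 = 0.006768.
Darcy flux q = K · i = 16.70 × 0.006768 = 0.1130 m/day.
Seepage velocity v = q / n_e = 0.1130 / 0.21 = 0.5382 m/day.
Travel time t = L / v = 1770 / 0.5382 = 3288 days = 9.003 years.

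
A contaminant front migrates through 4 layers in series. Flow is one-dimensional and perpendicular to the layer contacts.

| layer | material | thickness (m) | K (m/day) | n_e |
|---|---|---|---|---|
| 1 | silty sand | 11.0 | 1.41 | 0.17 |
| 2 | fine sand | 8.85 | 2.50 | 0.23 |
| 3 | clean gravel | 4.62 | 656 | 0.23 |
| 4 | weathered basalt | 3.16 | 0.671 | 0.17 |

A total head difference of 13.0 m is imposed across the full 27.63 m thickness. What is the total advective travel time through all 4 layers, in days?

6.80

With flow normal to the layers, continuity requires the same specific discharge q through every layer.
Σ(b_i/K_i) = 11.0/1.41 + 8.85/2.50 + 4.62/656 + 3.16/0.671 = 16.06 d.
q = Δh / Σ(b_i/K_i) = 13.0 / 16.06 = 0.8096 m/day.
In each layer the seepage velocity is v_i = q/n_i, so the layer transit time is t_i = b_i·n_i / q:
  layer 1 (silty sand): t_1 = 11.0 × 0.17 / 0.8096 = 2.310 d
  layer 2 (fine sand): t_2 = 8.85 × 0.23 / 0.8096 = 2.514 d
  layer 3 (clean gravel): t_3 = 4.62 × 0.23 / 0.8096 = 1.313 d
  layer 4 (weathered basalt): t_4 = 3.16 × 0.17 / 0.8096 = 0.6636 d
Total t = Σ t_i = 6.800 days.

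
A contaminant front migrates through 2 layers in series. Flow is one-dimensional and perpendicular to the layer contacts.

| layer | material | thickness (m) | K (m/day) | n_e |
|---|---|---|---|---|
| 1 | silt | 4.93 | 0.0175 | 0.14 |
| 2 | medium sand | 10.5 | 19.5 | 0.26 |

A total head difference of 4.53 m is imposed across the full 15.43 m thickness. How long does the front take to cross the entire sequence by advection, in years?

0.583

With flow normal to the layers, continuity requires the same specific discharge q through every layer.
Σ(b_i/K_i) = 4.93/0.0175 + 10.5/19.5 = 282.3 d.
q = Δh / Σ(b_i/K_i) = 4.53 / 282.3 = 0.01605 m/day.
In each layer the seepage velocity is v_i = q/n_i, so the layer transit time is t_i = b_i·n_i / q:
  layer 1 (silt): t_1 = 4.93 × 0.14 / 0.01605 = 43.00 d
  layer 2 (medium sand): t_2 = 10.5 × 0.26 / 0.01605 = 170.1 d
Total t = Σ t_i = 213.1 days = 0.5834 years.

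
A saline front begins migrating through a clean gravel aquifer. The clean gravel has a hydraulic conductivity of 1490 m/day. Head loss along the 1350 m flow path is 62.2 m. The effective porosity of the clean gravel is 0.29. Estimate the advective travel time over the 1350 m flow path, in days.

5.70

Hydraulic gradient i = Δh / L = 62.2 / 1350 = 0.04607.
Darcy flux q = K · i = 1490 × 0.04607 = 68.65 m/day.
Seepage velocity v = q / n_e = 68.65 / 0.29 = 236.7 m/day.
Travel time t = L / v = 1350 / 236.7 = 5.703 days.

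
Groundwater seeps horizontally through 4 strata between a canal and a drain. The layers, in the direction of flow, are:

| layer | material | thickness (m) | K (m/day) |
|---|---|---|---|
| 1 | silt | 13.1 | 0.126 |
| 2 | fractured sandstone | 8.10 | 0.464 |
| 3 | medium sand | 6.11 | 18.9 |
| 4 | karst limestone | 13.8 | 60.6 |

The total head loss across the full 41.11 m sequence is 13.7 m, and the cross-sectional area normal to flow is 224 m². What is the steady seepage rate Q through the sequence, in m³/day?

25.2

Flow is perpendicular to layering, so the layers act in series and the equivalent K is the thickness-weighted harmonic mean.
Total thickness L = 13.1 + 8.10 + 6.11 + 13.8 = 41.11 m.
Σ(b_i/K_i) = 13.1/0.126 + 8.10/0.464 + 6.11/18.9 + 13.8/60.6 = 122.0 d.
K_eq = L / Σ(b_i/K_i) = 41.11 / 122.0 = 0.3370 m/day.
Q = K_eq · A · (Δh/L) = 0.3370 × 224 × (13.7/41.11) = 25.16 m³/day.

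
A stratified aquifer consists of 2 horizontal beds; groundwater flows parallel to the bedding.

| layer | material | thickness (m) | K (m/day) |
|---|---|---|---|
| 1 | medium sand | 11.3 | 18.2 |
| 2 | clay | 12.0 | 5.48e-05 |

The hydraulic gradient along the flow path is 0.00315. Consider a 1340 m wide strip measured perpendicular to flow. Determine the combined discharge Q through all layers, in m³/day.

868

Flow is parallel to layering, so each bed carries its own Darcy discharge and the transmissivities add.
Σ(K_i·b_i) = 18.2×11.3 + 5.48e-05×12.0 = 205.7 m²/day.
Hydraulic gradient i = 0.00315.
Q = Σ(K_i·b_i) · W · i = 205.7 × 1340 × 0.003150 = 868.1 m³/day.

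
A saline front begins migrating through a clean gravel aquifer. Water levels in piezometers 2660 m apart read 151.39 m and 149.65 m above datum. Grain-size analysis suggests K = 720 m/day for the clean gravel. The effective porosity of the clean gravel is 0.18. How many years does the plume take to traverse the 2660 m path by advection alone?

Hydraulic gradient i = (151.39 − 149.65) / 2660 = 1.74 / 2660 = 0.0006541.
Darcy flux q = K · i = 720.0 × 0.0006541 = 0.4710 m/day.
Seepage velocity v = q / n_e = 0.4710 / 0.18 = 2.617 m/day.
Travel time t = L / v = 2660 / 2.617 = 1017 days = 2.783 years.

2.78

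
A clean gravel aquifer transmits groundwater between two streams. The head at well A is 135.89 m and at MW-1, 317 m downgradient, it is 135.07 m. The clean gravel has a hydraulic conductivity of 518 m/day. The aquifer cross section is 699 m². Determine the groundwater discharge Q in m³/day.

937

Hydraulic gradient i = (135.89 − 135.07) / 317 = 0.82 / 317 = 0.002587.
Darcy's law: Q = K · A · i = 518.0 × 699.0 × 0.002587 = 936.6 m³/day.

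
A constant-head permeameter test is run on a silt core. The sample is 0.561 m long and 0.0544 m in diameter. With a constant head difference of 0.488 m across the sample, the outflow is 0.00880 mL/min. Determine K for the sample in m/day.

Cross-sectional area A = π·(d/2)² = π × (0.0544/2)² = 0.002324 m².
Convert discharge: 0.00880 mL/min = 1.467e-10 m³/s.
Darcy's law rearranged: K = Q·L / (A·Δh) = 1.467e-10 × 0.561 / (0.002324 × 0.488) = 7.254e-08 m/s = 0.006268 m/day.

0.00627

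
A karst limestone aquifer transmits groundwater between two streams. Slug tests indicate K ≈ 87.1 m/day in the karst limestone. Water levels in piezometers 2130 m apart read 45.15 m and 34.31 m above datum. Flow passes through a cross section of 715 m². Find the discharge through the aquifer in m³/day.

Hydraulic gradient i = (45.15 − 34.31) / 2130 = 10.84 / 2130 = 0.005089.
Darcy's law: Q = K · A · i = 87.10 × 715.0 × 0.005089 = 316.9 m³/day.

317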